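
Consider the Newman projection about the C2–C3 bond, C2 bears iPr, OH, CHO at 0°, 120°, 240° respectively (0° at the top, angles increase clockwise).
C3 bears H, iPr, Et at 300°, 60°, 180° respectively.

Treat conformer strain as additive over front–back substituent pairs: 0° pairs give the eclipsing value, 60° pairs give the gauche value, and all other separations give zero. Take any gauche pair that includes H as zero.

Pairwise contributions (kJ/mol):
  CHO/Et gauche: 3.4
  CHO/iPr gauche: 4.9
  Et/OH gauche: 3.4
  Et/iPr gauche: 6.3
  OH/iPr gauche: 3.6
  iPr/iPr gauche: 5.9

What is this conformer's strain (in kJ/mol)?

16.3 kJ/mol

This conformer (staggered): iPr–iPr gauche, OH–iPr gauche, OH–Et gauche, CHO–Et gauche; 5.9 + 3.6 + 3.4 + 3.4 = 16.3 kJ/mol.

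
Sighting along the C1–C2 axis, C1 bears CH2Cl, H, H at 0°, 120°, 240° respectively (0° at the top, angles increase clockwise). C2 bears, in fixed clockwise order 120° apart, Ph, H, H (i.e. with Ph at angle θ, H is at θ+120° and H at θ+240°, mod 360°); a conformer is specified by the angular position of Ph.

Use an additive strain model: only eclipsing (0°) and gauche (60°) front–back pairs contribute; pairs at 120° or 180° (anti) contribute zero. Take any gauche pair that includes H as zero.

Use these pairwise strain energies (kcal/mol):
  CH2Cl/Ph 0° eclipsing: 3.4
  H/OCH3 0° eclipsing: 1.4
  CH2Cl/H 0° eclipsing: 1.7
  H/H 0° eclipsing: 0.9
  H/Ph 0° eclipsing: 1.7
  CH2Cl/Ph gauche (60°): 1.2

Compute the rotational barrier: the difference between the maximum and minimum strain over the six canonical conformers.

5.2 kcal/mol

Ph at 0° (eclipsed): CH2Cl–Ph eclipsed, H–H eclipsed, H–H eclipsed; 3.4 + 0.9 + 0.9 = 5.2 kcal/mol.
Ph at 60° (staggered): CH2Cl–Ph gauche; 1.2 = 1.2 kcal/mol.
Ph at 120° (eclipsed): CH2Cl–H eclipsed, H–Ph eclipsed, H–H eclipsed; 1.7 + 1.7 + 0.9 = 4.3 kcal/mol.
Ph at 180° (staggered): no non-H gauche contacts → 0.0 kcal/mol.
Ph at 240° (eclipsed): CH2Cl–H eclipsed, H–H eclipsed, H–Ph eclipsed; 1.7 + 0.9 + 1.7 = 4.3 kcal/mol.
Ph at 300° (staggered): CH2Cl–Ph gauche; 1.2 = 1.2 kcal/mol.
Max at 0° (5.2 kcal/mol), min at 180° (0.0 kcal/mol); barrier = 5.2 kcal/mol.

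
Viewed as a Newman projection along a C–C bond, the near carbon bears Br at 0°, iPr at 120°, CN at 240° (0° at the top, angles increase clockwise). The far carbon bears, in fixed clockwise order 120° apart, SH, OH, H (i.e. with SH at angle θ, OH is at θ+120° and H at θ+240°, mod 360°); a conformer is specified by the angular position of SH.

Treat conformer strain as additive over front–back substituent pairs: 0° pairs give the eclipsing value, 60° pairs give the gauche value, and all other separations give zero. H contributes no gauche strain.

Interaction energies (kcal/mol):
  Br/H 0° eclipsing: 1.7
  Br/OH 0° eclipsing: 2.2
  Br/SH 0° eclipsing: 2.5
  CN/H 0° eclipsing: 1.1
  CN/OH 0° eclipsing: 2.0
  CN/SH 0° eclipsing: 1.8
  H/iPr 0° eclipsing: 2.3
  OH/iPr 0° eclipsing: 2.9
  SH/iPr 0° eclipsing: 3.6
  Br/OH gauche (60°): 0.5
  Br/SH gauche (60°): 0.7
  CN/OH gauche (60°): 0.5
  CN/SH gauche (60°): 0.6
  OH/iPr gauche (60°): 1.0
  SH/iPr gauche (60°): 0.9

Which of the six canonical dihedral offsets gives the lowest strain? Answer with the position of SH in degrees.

180°

SH at 0° is eclipsed. Br at 0° is eclipsed with SH at 0° (2.5); iPr at 120° is eclipsed with OH at 120° (2.9); CN at 240° is eclipsed with H at 240° (1.1). Total 6.5 kcal/mol.
SH at 60° is staggered. Br at 0° is gauche with SH at 60° (0.7); iPr at 120° is gauche with SH at 60° (0.9); iPr at 120° is gauche with OH at 180° (1.0); CN at 240° is gauche with OH at 180° (0.5). Total 3.1 kcal/mol.
SH at 120° is eclipsed. Br at 0° is eclipsed with H at 0° (1.7); iPr at 120° is eclipsed with SH at 120° (3.6); CN at 240° is eclipsed with OH at 240° (2.0). Total 7.3 kcal/mol.
SH at 180° is staggered. Br at 0° is gauche with OH at 300° (0.5); iPr at 120° is gauche with SH at 180° (0.9); CN at 240° is gauche with SH at 180° (0.6); CN at 240° is gauche with OH at 300° (0.5). Total 2.5 kcal/mol.
SH at 240° is eclipsed. Br at 0° is eclipsed with OH at 0° (2.2); iPr at 120° is eclipsed with H at 120° (2.3); CN at 240° is eclipsed with SH at 240° (1.8). Total 6.3 kcal/mol.
SH at 300° is staggered. Br at 0° is gauche with SH at 300° (0.7); Br at 0° is gauche with OH at 60° (0.5); iPr at 120° is gauche with OH at 60° (1.0); CN at 240° is gauche with SH at 300° (0.6). Total 2.8 kcal/mol.
The minimum (2.5 kcal/mol) occurs with SH at 180°.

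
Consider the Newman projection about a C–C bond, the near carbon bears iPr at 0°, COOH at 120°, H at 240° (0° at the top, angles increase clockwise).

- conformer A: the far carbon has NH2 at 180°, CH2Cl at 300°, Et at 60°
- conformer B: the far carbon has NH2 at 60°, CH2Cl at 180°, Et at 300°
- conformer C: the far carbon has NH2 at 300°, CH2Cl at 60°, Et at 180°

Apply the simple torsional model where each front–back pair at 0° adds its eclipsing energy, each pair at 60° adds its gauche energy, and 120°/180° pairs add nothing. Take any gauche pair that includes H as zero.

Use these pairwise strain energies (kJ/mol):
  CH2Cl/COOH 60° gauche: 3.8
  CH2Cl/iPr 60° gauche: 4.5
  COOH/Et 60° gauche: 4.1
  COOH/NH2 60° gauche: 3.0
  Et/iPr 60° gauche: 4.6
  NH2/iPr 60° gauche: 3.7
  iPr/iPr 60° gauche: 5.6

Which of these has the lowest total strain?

B

A (staggered): iPr(0°)/CH2Cl(300°) gauche 4.5; iPr(0°)/Et(60°) gauche 4.6; COOH(120°)/NH2(180°) gauche 3.0; COOH(120°)/Et(60°) gauche 4.1 → 16.2 kJ/mol.
B (staggered): iPr(0°)/NH2(60°) gauche 3.7; iPr(0°)/Et(300°) gauche 4.6; COOH(120°)/NH2(60°) gauche 3.0; COOH(120°)/CH2Cl(180°) gauche 3.8 → 15.1 kJ/mol.
C (staggered): iPr(0°)/NH2(300°) gauche 3.7; iPr(0°)/CH2Cl(60°) gauche 4.5; COOH(120°)/CH2Cl(60°) gauche 3.8; COOH(120°)/Et(180°) gauche 4.1 → 16.1 kJ/mol.
B has the lowest total (15.1 kJ/mol).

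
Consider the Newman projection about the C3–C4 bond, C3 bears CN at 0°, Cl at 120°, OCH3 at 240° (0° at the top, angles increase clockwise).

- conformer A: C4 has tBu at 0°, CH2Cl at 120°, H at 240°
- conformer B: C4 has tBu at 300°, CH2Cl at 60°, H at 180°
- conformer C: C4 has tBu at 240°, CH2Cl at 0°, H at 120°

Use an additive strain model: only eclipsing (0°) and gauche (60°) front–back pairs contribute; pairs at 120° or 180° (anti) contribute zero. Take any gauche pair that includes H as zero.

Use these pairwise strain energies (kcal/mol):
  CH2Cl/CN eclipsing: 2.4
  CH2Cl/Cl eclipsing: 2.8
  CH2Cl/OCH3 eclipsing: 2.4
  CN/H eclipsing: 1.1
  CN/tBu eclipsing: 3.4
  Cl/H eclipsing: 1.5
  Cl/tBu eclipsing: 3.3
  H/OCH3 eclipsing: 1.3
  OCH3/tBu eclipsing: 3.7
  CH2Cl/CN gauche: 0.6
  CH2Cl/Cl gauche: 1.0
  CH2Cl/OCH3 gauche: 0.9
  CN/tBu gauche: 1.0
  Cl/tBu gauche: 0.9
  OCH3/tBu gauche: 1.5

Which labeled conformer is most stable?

A (eclipsed): CN(0°)/tBu(0°) eclipsed 3.4; Cl(120°)/CH2Cl(120°) eclipsed 2.8; OCH3(240°)/H(240°) eclipsed 1.3 → 7.5 kcal/mol.
B (staggered): CN(0°)/tBu(300°) gauche 1.0; CN(0°)/CH2Cl(60°) gauche 0.6; Cl(120°)/CH2Cl(60°) gauche 1.0; OCH3(240°)/tBu(300°) gauche 1.5 → 4.1 kcal/mol.
C (eclipsed): CN(0°)/CH2Cl(0°) eclipsed 2.4; Cl(120°)/H(120°) eclipsed 1.5; OCH3(240°)/tBu(240°) eclipsed 3.7 → 7.6 kcal/mol.
B has the lowest total (4.1 kcal/mol).

B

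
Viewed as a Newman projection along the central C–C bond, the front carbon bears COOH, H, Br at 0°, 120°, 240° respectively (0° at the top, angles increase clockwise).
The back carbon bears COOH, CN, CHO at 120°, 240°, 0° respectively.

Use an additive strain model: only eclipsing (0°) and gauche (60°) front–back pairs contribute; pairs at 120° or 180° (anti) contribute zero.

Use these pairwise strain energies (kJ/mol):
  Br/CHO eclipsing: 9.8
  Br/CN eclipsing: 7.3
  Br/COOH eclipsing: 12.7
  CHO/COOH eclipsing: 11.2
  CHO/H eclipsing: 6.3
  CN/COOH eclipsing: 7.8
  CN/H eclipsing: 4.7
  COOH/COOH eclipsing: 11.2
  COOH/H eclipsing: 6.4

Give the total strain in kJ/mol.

This conformer (eclipsed): COOH(0°)/CHO(0°) eclipsed 11.2; H(120°)/COOH(120°) eclipsed 6.4; Br(240°)/CN(240°) eclipsed 7.3 → 24.9 kJ/mol.

24.9 kJ/mol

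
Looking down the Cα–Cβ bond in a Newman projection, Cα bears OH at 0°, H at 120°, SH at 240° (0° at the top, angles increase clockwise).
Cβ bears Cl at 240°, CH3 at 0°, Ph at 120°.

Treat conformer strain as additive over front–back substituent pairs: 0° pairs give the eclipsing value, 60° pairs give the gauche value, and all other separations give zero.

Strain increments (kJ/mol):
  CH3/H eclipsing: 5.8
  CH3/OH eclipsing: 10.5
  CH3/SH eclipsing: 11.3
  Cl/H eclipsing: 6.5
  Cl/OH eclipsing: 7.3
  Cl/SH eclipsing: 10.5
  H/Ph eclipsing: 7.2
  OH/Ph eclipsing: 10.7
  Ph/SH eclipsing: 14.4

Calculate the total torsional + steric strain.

This conformer is eclipsed. OH at 0° is eclipsed with CH3 at 0° (10.5); H at 120° is eclipsed with Ph at 120° (7.2); SH at 240° is eclipsed with Cl at 240° (10.5). Total 28.2 kJ/mol.

28.2 kJ/mol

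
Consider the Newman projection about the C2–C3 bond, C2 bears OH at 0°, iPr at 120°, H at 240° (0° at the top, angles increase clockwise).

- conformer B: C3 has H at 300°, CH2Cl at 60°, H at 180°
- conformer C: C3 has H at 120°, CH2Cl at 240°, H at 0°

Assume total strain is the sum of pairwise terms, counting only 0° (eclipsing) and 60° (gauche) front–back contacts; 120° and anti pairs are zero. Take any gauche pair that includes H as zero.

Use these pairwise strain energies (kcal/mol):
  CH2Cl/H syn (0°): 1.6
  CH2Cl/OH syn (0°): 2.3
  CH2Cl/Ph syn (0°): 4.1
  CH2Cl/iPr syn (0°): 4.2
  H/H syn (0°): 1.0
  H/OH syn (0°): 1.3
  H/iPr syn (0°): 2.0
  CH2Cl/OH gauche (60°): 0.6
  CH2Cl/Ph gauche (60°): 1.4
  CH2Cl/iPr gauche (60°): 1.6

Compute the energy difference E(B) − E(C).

-2.7 kcal/mol

B (staggered): OH(0°)/CH2Cl(60°) gauche 0.6; iPr(120°)/CH2Cl(60°) gauche 1.6 → 2.2 kcal/mol.
C (eclipsed): OH(0°)/H(0°) eclipsed 1.3; iPr(120°)/H(120°) eclipsed 2.0; H(240°)/CH2Cl(240°) eclipsed 1.6 → 4.9 kcal/mol.
E(B) − E(C) = 2.2 − 4.9 = -2.7 kcal/mol.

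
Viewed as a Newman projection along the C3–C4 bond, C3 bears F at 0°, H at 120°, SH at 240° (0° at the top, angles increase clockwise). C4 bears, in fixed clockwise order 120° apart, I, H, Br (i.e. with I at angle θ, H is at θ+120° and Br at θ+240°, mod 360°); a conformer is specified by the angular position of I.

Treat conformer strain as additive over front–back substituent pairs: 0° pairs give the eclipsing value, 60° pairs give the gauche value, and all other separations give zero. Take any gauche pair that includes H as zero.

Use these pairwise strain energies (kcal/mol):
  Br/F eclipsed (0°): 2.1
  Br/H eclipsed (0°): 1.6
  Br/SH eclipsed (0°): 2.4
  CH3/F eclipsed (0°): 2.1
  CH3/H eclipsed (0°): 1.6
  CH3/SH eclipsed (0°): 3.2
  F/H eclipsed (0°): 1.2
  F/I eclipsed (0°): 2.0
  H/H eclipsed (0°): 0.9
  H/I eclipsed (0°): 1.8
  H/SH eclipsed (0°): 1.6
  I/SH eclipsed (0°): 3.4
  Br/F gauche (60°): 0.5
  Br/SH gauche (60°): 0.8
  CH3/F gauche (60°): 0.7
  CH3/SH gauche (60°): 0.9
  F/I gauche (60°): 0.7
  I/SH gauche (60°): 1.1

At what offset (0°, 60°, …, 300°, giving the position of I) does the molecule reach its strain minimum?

I at 0° is eclipsed. F at 0° is eclipsed with I at 0° (2.0); H at 120° is eclipsed with H at 120° (0.9); SH at 240° is eclipsed with Br at 240° (2.4). Total 5.3 kcal/mol.
I at 60° is staggered. F at 0° is gauche with I at 60° (0.7); F at 0° is gauche with Br at 300° (0.5); SH at 240° is gauche with Br at 300° (0.8). Total 2.0 kcal/mol.
I at 120° is eclipsed. F at 0° is eclipsed with Br at 0° (2.1); H at 120° is eclipsed with I at 120° (1.8); SH at 240° is eclipsed with H at 240° (1.6). Total 5.5 kcal/mol.
I at 180° is staggered. F at 0° is gauche with Br at 60° (0.5); SH at 240° is gauche with I at 180° (1.1). Total 1.6 kcal/mol.
I at 240° is eclipsed. F at 0° is eclipsed with H at 0° (1.2); H at 120° is eclipsed with Br at 120° (1.6); SH at 240° is eclipsed with I at 240° (3.4). Total 6.2 kcal/mol.
I at 300° is staggered. F at 0° is gauche with I at 300° (0.7); SH at 240° is gauche with I at 300° (1.1); SH at 240° is gauche with Br at 180° (0.8). Total 2.6 kcal/mol.
The minimum (1.6 kcal/mol) occurs with I at 180°.

180°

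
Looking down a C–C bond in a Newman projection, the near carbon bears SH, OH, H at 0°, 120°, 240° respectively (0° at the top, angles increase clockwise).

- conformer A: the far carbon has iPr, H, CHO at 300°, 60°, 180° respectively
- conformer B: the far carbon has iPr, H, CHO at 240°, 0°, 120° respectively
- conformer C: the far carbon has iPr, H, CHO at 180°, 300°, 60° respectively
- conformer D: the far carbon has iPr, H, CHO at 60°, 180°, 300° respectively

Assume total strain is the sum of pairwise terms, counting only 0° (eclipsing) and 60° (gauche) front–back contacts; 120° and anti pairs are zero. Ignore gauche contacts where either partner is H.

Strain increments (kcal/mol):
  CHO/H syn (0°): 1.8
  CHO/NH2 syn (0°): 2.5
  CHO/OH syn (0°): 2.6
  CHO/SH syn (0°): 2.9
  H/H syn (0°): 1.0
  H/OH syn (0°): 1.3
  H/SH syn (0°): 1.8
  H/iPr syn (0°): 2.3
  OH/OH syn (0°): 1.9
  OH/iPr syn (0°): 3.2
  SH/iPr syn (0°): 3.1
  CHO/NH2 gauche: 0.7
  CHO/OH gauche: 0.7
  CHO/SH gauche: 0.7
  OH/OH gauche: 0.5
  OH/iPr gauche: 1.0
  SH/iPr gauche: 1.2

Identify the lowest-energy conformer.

A (staggered): SH(0°)/iPr(300°) gauche 1.2; OH(120°)/CHO(180°) gauche 0.7 → 1.9 kcal/mol.
B (eclipsed): SH(0°)/H(0°) eclipsed 1.8; OH(120°)/CHO(120°) eclipsed 2.6; H(240°)/iPr(240°) eclipsed 2.3 → 6.7 kcal/mol.
C (staggered): SH(0°)/CHO(60°) gauche 0.7; OH(120°)/iPr(180°) gauche 1.0; OH(120°)/CHO(60°) gauche 0.7 → 2.4 kcal/mol.
D (staggered): SH(0°)/iPr(60°) gauche 1.2; SH(0°)/CHO(300°) gauche 0.7; OH(120°)/iPr(60°) gauche 1.0 → 2.9 kcal/mol.
A has the lowest total (1.9 kcal/mol).

A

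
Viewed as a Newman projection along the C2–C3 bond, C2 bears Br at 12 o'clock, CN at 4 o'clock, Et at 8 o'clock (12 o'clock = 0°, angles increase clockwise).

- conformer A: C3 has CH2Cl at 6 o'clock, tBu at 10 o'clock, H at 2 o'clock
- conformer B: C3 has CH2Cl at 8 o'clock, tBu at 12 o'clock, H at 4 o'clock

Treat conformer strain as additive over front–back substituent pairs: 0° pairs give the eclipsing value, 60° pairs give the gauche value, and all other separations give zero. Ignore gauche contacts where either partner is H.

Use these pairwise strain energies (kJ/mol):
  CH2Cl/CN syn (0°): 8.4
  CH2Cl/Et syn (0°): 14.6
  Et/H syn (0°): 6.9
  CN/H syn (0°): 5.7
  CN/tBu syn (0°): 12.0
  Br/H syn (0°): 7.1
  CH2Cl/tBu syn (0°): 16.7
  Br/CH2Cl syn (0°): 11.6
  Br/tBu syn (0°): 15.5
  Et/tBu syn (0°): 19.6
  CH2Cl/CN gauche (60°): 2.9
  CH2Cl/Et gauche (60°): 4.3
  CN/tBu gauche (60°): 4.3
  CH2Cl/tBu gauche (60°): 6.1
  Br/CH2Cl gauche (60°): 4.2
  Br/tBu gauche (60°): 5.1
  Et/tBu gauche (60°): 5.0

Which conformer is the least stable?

B

A (staggered): Br–tBu gauche, CN–CH2Cl gauche, Et–CH2Cl gauche, Et–tBu gauche; 5.1 + 2.9 + 4.3 + 5.0 = 17.3 kJ/mol.
B (eclipsed): Br–tBu eclipsed, CN–H eclipsed, Et–CH2Cl eclipsed; 15.5 + 5.7 + 14.6 = 35.8 kJ/mol.
B has the highest total (35.8 kJ/mol).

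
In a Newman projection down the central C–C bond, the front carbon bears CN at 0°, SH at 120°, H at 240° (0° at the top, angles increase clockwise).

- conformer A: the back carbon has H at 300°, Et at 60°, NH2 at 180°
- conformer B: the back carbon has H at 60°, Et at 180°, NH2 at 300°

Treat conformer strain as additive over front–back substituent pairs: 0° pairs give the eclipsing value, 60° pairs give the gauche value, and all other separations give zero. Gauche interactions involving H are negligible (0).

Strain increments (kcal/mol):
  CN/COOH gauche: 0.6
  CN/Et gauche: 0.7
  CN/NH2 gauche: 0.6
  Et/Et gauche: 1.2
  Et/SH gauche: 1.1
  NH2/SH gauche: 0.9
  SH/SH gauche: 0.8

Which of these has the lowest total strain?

B

A is staggered. CN at 0° is gauche with Et at 60° (0.7); SH at 120° is gauche with Et at 60° (1.1); SH at 120° is gauche with NH2 at 180° (0.9). Total 2.7 kcal/mol.
B is staggered. CN at 0° is gauche with NH2 at 300° (0.6); SH at 120° is gauche with Et at 180° (1.1). Total 1.7 kcal/mol.
B has the lowest total (1.7 kcal/mol).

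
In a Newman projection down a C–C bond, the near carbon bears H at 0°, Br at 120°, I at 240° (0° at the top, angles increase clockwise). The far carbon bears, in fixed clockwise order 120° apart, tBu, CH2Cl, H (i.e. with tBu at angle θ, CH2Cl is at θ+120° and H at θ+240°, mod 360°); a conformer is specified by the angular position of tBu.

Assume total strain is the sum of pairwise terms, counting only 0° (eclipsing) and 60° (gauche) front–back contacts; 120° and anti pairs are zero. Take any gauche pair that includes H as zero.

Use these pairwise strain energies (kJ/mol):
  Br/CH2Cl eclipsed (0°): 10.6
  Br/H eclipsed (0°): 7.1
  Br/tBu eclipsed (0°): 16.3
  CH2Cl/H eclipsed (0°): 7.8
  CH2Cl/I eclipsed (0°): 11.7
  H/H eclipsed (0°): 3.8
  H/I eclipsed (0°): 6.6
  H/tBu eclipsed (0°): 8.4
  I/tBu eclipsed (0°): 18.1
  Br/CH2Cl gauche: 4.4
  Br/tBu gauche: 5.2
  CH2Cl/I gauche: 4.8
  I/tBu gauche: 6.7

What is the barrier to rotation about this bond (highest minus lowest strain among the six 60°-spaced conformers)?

21.9 kJ/mol

tBu at 0° is eclipsed. H at 0° is eclipsed with tBu at 0° (8.4); Br at 120° is eclipsed with CH2Cl at 120° (10.6); I at 240° is eclipsed with H at 240° (6.6). Total 25.6 kJ/mol.
tBu at 60° is staggered. Br at 120° is gauche with tBu at 60° (5.2); Br at 120° is gauche with CH2Cl at 180° (4.4); I at 240° is gauche with CH2Cl at 180° (4.8). Total 14.4 kJ/mol.
tBu at 120° is eclipsed. H at 0° is eclipsed with H at 0° (3.8); Br at 120° is eclipsed with tBu at 120° (16.3); I at 240° is eclipsed with CH2Cl at 240° (11.7). Total 31.8 kJ/mol.
tBu at 180° is staggered. Br at 120° is gauche with tBu at 180° (5.2); I at 240° is gauche with tBu at 180° (6.7); I at 240° is gauche with CH2Cl at 300° (4.8). Total 16.7 kJ/mol.
tBu at 240° is eclipsed. H at 0° is eclipsed with CH2Cl at 0° (7.8); Br at 120° is eclipsed with H at 120° (7.1); I at 240° is eclipsed with tBu at 240° (18.1). Total 33.0 kJ/mol.
tBu at 300° is staggered. Br at 120° is gauche with CH2Cl at 60° (4.4); I at 240° is gauche with tBu at 300° (6.7). Total 11.1 kJ/mol.
Max at 240° (33.0 kJ/mol), min at 300° (11.1 kJ/mol); barrier = 21.9 kJ/mol.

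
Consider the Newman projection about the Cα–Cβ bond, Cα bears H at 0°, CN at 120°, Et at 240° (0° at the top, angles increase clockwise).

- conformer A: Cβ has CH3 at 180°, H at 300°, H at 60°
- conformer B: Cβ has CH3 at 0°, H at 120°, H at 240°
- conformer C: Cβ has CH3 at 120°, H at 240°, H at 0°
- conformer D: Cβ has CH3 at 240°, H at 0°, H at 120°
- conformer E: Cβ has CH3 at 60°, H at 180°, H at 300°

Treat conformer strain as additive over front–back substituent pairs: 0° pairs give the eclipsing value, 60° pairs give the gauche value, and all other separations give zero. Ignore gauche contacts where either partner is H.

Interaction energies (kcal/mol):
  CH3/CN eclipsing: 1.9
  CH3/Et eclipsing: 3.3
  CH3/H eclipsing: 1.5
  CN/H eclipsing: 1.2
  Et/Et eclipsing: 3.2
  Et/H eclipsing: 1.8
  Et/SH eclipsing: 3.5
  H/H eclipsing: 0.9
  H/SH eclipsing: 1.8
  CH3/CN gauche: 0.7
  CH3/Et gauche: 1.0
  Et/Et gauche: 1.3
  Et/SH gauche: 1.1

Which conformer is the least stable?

A (staggered): CN(120°)/CH3(180°) gauche 0.7; Et(240°)/CH3(180°) gauche 1.0 → 1.7 kcal/mol.
B (eclipsed): H(0°)/CH3(0°) eclipsed 1.5; CN(120°)/H(120°) eclipsed 1.2; Et(240°)/H(240°) eclipsed 1.8 → 4.5 kcal/mol.
C (eclipsed): H(0°)/H(0°) eclipsed 0.9; CN(120°)/CH3(120°) eclipsed 1.9; Et(240°)/H(240°) eclipsed 1.8 → 4.6 kcal/mol.
D (eclipsed): H(0°)/H(0°) eclipsed 0.9; CN(120°)/H(120°) eclipsed 1.2; Et(240°)/CH3(240°) eclipsed 3.3 → 5.4 kcal/mol.
E (staggered): CN(120°)/CH3(60°) gauche 0.7 → 0.7 kcal/mol.
D has the highest total (5.4 kcal/mol).

D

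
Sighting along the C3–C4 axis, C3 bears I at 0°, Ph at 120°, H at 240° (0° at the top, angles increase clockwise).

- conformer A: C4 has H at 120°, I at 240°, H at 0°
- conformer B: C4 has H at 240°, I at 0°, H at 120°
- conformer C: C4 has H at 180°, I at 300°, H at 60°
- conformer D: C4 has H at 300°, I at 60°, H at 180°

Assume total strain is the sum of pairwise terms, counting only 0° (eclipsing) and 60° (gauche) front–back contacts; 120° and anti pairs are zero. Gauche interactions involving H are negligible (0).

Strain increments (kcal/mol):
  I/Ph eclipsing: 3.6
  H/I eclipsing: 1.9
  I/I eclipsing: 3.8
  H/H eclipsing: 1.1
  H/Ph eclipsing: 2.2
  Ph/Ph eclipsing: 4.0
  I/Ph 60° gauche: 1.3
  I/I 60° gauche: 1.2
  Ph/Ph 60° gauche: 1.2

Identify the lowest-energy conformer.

A (eclipsed): I–H eclipsed, Ph–H eclipsed, H–I eclipsed; 1.9 + 2.2 + 1.9 = 6.0 kcal/mol.
B (eclipsed): I–I eclipsed, Ph–H eclipsed, H–H eclipsed; 3.8 + 2.2 + 1.1 = 7.1 kcal/mol.
C (staggered): I–I gauche; 1.2 = 1.2 kcal/mol.
D (staggered): I–I gauche, Ph–I gauche; 1.2 + 1.3 = 2.5 kcal/mol.
C has the lowest total (1.2 kcal/mol).

C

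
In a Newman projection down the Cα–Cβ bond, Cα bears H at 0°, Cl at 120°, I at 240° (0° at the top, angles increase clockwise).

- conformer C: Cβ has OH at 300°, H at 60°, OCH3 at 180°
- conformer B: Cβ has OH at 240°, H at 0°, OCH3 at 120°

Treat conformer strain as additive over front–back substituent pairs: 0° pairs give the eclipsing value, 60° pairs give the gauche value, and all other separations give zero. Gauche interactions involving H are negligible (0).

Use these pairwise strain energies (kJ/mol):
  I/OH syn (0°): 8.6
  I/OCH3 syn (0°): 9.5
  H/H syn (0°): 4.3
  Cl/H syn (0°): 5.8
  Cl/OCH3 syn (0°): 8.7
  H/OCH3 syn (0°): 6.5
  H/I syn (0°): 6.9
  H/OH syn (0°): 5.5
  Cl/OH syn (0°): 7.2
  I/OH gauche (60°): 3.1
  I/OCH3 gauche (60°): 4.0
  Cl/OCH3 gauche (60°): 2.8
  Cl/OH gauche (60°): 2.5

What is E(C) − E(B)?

C (staggered): Cl–OCH3 gauche, I–OH gauche, I–OCH3 gauche; 2.8 + 3.1 + 4.0 = 9.9 kJ/mol.
B (eclipsed): H–H eclipsed, Cl–OCH3 eclipsed, I–OH eclipsed; 4.3 + 8.7 + 8.6 = 21.6 kJ/mol.
E(C) − E(B) = 9.9 − 21.6 = -11.7 kJ/mol.

-11.7 kJ/mol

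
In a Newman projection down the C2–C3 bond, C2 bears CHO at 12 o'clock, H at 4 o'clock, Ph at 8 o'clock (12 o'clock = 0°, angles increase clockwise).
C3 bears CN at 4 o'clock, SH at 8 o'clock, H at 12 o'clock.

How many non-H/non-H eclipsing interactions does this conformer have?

1

Non-H eclipsing pairs: Ph(240°)/SH(240°) — 1 interaction.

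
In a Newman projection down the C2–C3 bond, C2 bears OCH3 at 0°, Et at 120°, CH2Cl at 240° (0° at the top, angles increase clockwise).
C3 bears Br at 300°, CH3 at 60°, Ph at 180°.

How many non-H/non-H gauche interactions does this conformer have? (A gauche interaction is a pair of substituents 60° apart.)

Non-H gauche pairs: OCH3(0°)/Br(300°); OCH3(0°)/CH3(60°); Et(120°)/CH3(60°); Et(120°)/Ph(180°); CH2Cl(240°)/Br(300°); CH2Cl(240°)/Ph(180°) — 6 interactions.

6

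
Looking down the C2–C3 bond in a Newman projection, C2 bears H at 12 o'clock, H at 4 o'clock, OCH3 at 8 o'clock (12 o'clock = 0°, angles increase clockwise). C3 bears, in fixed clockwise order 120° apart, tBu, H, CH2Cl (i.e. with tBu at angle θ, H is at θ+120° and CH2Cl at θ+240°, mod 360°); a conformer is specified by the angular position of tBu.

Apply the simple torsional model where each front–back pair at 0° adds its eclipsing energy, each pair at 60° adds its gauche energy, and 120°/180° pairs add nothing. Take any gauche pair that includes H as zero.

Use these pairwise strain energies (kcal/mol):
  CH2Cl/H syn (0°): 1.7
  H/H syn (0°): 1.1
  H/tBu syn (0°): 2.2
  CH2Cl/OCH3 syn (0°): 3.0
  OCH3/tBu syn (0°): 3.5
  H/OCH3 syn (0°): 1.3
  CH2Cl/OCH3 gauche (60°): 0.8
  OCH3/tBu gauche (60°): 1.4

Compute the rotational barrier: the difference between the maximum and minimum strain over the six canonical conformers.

tBu at 0° (eclipsed): H(0°)/tBu(0°) eclipsed 2.2; H(120°)/H(120°) eclipsed 1.1; OCH3(240°)/CH2Cl(240°) eclipsed 3.0 → 6.3 kcal/mol.
tBu at 60° (staggered): OCH3(240°)/CH2Cl(300°) gauche 0.8 → 0.8 kcal/mol.
tBu at 120° (eclipsed): H(0°)/CH2Cl(0°) eclipsed 1.7; H(120°)/tBu(120°) eclipsed 2.2; OCH3(240°)/H(240°) eclipsed 1.3 → 5.2 kcal/mol.
tBu at 180° (staggered): OCH3(240°)/tBu(180°) gauche 1.4 → 1.4 kcal/mol.
tBu at 240° (eclipsed): H(0°)/H(0°) eclipsed 1.1; H(120°)/CH2Cl(120°) eclipsed 1.7; OCH3(240°)/tBu(240°) eclipsed 3.5 → 6.3 kcal/mol.
tBu at 300° (staggered): OCH3(240°)/tBu(300°) gauche 1.4; OCH3(240°)/CH2Cl(180°) gauche 0.8 → 2.2 kcal/mol.
Max at 0° (6.3 kcal/mol), min at 60° (0.8 kcal/mol); barrier = 5.5 kcal/mol.

5.5 kcal/mol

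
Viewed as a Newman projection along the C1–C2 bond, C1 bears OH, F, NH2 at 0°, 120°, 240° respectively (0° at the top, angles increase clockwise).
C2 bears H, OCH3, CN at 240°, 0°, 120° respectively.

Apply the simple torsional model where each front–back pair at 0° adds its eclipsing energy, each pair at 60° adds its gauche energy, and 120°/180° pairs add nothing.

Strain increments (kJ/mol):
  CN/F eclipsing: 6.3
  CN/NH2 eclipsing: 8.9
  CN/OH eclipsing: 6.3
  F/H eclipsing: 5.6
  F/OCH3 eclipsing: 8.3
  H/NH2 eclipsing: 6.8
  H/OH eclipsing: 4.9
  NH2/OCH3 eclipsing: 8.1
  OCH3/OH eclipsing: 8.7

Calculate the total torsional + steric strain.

21.8 kJ/mol

This conformer (eclipsed): OH–OCH3 eclipsed, F–CN eclipsed, NH2–H eclipsed; 8.7 + 6.3 + 6.8 = 21.8 kJ/mol.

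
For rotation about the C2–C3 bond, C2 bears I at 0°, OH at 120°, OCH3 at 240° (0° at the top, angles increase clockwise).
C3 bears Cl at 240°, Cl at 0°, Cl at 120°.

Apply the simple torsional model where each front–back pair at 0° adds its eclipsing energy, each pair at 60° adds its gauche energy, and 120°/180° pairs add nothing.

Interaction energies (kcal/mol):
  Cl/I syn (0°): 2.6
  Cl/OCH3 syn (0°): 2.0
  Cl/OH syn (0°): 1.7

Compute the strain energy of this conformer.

6.3 kcal/mol

This conformer (eclipsed): I–Cl eclipsed, OH–Cl eclipsed, OCH3–Cl eclipsed; 2.6 + 1.7 + 2.0 = 6.3 kcal/mol.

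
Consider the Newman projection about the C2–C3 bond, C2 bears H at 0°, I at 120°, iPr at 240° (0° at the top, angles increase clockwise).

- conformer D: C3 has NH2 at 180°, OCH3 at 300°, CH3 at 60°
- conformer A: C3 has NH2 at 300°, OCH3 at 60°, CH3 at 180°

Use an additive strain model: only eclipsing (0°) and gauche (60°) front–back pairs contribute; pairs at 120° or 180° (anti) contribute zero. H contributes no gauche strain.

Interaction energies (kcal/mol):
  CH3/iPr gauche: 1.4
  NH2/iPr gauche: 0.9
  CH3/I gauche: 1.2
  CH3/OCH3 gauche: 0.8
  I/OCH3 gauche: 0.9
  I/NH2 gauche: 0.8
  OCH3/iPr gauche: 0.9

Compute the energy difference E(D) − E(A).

D (staggered): I(120°)/NH2(180°) gauche 0.8; I(120°)/CH3(60°) gauche 1.2; iPr(240°)/NH2(180°) gauche 0.9; iPr(240°)/OCH3(300°) gauche 0.9 → 3.8 kcal/mol.
A (staggered): I(120°)/OCH3(60°) gauche 0.9; I(120°)/CH3(180°) gauche 1.2; iPr(240°)/NH2(300°) gauche 0.9; iPr(240°)/CH3(180°) gauche 1.4 → 4.4 kcal/mol.
E(D) − E(A) = 3.8 − 4.4 = -0.6 kcal/mol.

-0.6 kcal/mol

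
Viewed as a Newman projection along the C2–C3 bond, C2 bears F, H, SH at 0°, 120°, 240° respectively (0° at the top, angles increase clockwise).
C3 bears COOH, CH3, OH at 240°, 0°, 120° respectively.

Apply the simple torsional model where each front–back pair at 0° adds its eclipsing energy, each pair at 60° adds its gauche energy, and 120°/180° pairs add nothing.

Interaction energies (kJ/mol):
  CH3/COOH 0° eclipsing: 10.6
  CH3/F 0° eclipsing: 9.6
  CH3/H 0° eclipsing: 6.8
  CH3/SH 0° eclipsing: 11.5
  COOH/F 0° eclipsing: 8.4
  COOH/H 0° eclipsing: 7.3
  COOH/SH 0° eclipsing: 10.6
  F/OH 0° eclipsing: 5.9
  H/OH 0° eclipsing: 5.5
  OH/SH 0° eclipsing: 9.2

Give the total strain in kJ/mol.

25.7 kJ/mol

This conformer (eclipsed): F(0°)/CH3(0°) eclipsed 9.6; H(120°)/OH(120°) eclipsed 5.5; SH(240°)/COOH(240°) eclipsed 10.6 → 25.7 kJ/mol.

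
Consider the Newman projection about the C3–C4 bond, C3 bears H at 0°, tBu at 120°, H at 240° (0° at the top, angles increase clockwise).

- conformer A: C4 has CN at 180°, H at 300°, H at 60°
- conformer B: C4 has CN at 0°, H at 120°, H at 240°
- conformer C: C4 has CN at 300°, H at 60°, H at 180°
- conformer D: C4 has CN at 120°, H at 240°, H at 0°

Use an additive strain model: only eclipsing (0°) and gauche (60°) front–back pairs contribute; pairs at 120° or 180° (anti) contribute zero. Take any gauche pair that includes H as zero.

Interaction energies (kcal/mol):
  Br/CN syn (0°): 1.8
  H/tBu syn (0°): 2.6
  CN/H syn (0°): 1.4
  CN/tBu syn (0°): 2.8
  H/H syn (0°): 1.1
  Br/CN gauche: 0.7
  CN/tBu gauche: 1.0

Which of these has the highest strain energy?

B

A (staggered): tBu(120°)/CN(180°) gauche 1.0 → 1.0 kcal/mol.
B (eclipsed): H(0°)/CN(0°) eclipsed 1.4; tBu(120°)/H(120°) eclipsed 2.6; H(240°)/H(240°) eclipsed 1.1 → 5.1 kcal/mol.
C (staggered): no non-H gauche contacts → 0.0 kcal/mol.
D (eclipsed): H(0°)/H(0°) eclipsed 1.1; tBu(120°)/CN(120°) eclipsed 2.8; H(240°)/H(240°) eclipsed 1.1 → 5.0 kcal/mol.
B has the highest total (5.1 kcal/mol).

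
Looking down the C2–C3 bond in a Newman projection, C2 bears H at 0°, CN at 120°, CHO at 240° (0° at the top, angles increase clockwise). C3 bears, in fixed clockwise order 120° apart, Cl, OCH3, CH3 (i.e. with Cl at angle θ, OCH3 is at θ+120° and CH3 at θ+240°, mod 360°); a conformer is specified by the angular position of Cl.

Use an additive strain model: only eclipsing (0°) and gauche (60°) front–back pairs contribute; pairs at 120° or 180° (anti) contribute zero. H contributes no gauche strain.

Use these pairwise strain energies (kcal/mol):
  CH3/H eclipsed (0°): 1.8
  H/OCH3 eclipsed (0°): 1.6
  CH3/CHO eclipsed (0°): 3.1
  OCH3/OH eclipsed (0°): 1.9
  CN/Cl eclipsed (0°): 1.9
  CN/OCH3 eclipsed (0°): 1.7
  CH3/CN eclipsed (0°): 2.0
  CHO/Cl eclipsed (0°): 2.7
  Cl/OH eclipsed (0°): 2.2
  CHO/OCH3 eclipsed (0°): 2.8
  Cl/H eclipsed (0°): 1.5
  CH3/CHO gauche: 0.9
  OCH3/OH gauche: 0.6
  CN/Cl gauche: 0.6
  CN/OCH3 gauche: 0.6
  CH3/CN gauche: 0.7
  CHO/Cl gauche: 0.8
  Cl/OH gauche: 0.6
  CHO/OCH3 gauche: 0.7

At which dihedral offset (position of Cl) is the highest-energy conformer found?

Cl at 0° (eclipsed): H(0°)/Cl(0°) eclipsed 1.5; CN(120°)/OCH3(120°) eclipsed 1.7; CHO(240°)/CH3(240°) eclipsed 3.1 → 6.3 kcal/mol.
Cl at 60° (staggered): CN(120°)/Cl(60°) gauche 0.6; CN(120°)/OCH3(180°) gauche 0.6; CHO(240°)/OCH3(180°) gauche 0.7; CHO(240°)/CH3(300°) gauche 0.9 → 2.8 kcal/mol.
Cl at 120° (eclipsed): H(0°)/CH3(0°) eclipsed 1.8; CN(120°)/Cl(120°) eclipsed 1.9; CHO(240°)/OCH3(240°) eclipsed 2.8 → 6.5 kcal/mol.
Cl at 180° (staggered): CN(120°)/Cl(180°) gauche 0.6; CN(120°)/CH3(60°) gauche 0.7; CHO(240°)/Cl(180°) gauche 0.8; CHO(240°)/OCH3(300°) gauche 0.7 → 2.8 kcal/mol.
Cl at 240° (eclipsed): H(0°)/OCH3(0°) eclipsed 1.6; CN(120°)/CH3(120°) eclipsed 2.0; CHO(240°)/Cl(240°) eclipsed 2.7 → 6.3 kcal/mol.
Cl at 300° (staggered): CN(120°)/OCH3(60°) gauche 0.6; CN(120°)/CH3(180°) gauche 0.7; CHO(240°)/Cl(300°) gauche 0.8; CHO(240°)/CH3(180°) gauche 0.9 → 3.0 kcal/mol.
The maximum (6.5 kcal/mol) occurs with Cl at 120°.

120°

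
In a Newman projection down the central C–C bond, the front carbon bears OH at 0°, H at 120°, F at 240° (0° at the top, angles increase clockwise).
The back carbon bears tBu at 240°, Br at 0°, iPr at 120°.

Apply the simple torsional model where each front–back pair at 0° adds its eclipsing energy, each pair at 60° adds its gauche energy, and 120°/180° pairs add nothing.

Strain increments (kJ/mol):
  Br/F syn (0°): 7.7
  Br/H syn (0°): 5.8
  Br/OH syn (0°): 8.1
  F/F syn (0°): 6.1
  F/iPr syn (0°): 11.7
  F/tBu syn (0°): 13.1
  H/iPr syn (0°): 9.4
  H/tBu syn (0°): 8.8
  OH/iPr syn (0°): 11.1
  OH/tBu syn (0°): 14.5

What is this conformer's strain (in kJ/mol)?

30.6 kJ/mol

This conformer (eclipsed): OH–Br eclipsed, H–iPr eclipsed, F–tBu eclipsed; 8.1 + 9.4 + 13.1 = 30.6 kJ/mol.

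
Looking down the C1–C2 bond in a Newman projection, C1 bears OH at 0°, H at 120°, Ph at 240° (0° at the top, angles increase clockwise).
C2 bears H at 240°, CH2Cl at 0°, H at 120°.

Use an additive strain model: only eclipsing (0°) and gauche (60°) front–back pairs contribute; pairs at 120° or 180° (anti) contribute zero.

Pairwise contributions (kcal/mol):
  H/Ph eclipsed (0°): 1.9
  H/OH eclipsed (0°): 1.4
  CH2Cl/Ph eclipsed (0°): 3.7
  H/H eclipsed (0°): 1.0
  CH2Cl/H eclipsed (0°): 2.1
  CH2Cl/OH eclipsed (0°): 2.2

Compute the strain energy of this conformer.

This conformer (eclipsed): OH(0°)/CH2Cl(0°) eclipsed 2.2; H(120°)/H(120°) eclipsed 1.0; Ph(240°)/H(240°) eclipsed 1.9 → 5.1 kcal/mol.

5.1 kcal/mol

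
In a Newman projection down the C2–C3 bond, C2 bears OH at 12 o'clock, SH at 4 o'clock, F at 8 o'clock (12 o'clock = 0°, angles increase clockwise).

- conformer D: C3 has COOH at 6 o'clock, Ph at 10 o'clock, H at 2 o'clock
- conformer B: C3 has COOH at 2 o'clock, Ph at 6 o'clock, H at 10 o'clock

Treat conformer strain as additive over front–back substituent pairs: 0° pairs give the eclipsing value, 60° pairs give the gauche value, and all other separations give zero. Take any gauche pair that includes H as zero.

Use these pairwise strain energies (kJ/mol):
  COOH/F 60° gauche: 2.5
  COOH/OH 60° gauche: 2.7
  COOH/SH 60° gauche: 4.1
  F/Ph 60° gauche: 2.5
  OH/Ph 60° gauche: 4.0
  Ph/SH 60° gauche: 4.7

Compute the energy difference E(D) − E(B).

-0.9 kJ/mol

D is staggered. OH at 0° is gauche with Ph at 300° (4.0); SH at 120° is gauche with COOH at 180° (4.1); F at 240° is gauche with COOH at 180° (2.5); F at 240° is gauche with Ph at 300° (2.5). Total 13.1 kJ/mol.
B is staggered. OH at 0° is gauche with COOH at 60° (2.7); SH at 120° is gauche with COOH at 60° (4.1); SH at 120° is gauche with Ph at 180° (4.7); F at 240° is gauche with Ph at 180° (2.5). Total 14.0 kJ/mol.
E(D) − E(B) = 13.1 − 14.0 = -0.9 kJ/mol.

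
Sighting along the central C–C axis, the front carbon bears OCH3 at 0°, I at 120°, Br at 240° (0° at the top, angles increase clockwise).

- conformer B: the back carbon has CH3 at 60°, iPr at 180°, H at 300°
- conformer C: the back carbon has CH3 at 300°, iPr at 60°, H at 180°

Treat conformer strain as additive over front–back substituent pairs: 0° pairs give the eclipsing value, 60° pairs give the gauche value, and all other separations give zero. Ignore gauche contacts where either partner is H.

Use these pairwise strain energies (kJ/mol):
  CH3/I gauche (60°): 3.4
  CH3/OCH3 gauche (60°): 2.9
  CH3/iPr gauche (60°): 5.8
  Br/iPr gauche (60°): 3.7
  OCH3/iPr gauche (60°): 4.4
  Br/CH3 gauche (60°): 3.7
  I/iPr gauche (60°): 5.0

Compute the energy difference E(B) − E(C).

B (staggered): OCH3–CH3 gauche, I–CH3 gauche, I–iPr gauche, Br–iPr gauche; 2.9 + 3.4 + 5.0 + 3.7 = 15.0 kJ/mol.
C (staggered): OCH3–CH3 gauche, OCH3–iPr gauche, I–iPr gauche, Br–CH3 gauche; 2.9 + 4.4 + 5.0 + 3.7 = 16.0 kJ/mol.
E(B) − E(C) = 15.0 − 16.0 = -1.0 kJ/mol.

-1.0 kJ/mol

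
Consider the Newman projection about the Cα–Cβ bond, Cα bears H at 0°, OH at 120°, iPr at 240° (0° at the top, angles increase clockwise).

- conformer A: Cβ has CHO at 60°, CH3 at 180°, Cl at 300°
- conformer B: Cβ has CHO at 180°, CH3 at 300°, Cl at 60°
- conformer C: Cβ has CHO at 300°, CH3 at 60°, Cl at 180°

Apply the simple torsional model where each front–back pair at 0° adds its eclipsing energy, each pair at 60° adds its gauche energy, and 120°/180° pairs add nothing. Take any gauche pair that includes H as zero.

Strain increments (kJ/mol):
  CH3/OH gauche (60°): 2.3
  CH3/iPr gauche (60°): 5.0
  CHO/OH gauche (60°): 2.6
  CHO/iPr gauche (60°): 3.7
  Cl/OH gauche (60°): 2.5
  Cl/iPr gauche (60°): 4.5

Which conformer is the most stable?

C

A (staggered): OH–CHO gauche, OH–CH3 gauche, iPr–CH3 gauche, iPr–Cl gauche; 2.6 + 2.3 + 5.0 + 4.5 = 14.4 kJ/mol.
B (staggered): OH–CHO gauche, OH–Cl gauche, iPr–CHO gauche, iPr–CH3 gauche; 2.6 + 2.5 + 3.7 + 5.0 = 13.8 kJ/mol.
C (staggered): OH–CH3 gauche, OH–Cl gauche, iPr–CHO gauche, iPr–Cl gauche; 2.3 + 2.5 + 3.7 + 4.5 = 13.0 kJ/mol.
C has the lowest total (13.0 kJ/mol).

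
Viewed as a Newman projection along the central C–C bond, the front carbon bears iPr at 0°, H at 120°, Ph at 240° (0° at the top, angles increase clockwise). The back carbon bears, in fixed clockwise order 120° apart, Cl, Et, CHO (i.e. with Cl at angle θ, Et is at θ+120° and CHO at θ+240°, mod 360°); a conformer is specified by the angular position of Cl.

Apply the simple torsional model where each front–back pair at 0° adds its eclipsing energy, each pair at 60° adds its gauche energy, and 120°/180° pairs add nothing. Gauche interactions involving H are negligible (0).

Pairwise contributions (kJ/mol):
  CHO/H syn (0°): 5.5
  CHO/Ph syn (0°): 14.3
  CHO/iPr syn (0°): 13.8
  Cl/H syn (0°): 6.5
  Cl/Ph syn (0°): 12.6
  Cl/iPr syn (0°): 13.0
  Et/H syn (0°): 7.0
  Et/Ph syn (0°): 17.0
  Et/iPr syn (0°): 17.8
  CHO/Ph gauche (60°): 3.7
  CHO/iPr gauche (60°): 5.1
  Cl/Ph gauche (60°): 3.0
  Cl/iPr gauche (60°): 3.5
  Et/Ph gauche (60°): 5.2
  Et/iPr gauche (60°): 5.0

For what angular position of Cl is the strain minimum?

300°

Cl at 0° is eclipsed. iPr at 0° is eclipsed with Cl at 0° (13.0); H at 120° is eclipsed with Et at 120° (7.0); Ph at 240° is eclipsed with CHO at 240° (14.3). Total 34.3 kJ/mol.
Cl at 60° is staggered. iPr at 0° is gauche with Cl at 60° (3.5); iPr at 0° is gauche with CHO at 300° (5.1); Ph at 240° is gauche with Et at 180° (5.2); Ph at 240° is gauche with CHO at 300° (3.7). Total 17.5 kJ/mol.
Cl at 120° is eclipsed. iPr at 0° is eclipsed with CHO at 0° (13.8); H at 120° is eclipsed with Cl at 120° (6.5); Ph at 240° is eclipsed with Et at 240° (17.0). Total 37.3 kJ/mol.
Cl at 180° is staggered. iPr at 0° is gauche with Et at 300° (5.0); iPr at 0° is gauche with CHO at 60° (5.1); Ph at 240° is gauche with Cl at 180° (3.0); Ph at 240° is gauche with Et at 300° (5.2). Total 18.3 kJ/mol.
Cl at 240° is eclipsed. iPr at 0° is eclipsed with Et at 0° (17.8); H at 120° is eclipsed with CHO at 120° (5.5); Ph at 240° is eclipsed with Cl at 240° (12.6). Total 35.9 kJ/mol.
Cl at 300° is staggered. iPr at 0° is gauche with Cl at 300° (3.5); iPr at 0° is gauche with Et at 60° (5.0); Ph at 240° is gauche with Cl at 300° (3.0); Ph at 240° is gauche with CHO at 180° (3.7). Total 15.2 kJ/mol.
The minimum (15.2 kJ/mol) occurs with Cl at 300°.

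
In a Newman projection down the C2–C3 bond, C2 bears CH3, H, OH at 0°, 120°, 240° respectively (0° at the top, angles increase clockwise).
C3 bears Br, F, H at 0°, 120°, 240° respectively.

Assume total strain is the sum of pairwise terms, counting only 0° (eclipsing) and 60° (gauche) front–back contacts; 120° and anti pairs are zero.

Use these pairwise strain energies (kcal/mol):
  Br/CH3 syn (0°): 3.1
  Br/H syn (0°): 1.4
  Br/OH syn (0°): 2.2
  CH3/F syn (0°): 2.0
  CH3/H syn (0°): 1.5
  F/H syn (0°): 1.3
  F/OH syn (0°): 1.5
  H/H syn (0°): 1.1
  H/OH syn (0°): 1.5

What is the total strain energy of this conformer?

5.9 kcal/mol

This conformer (eclipsed): CH3–Br eclipsed, H–F eclipsed, OH–H eclipsed; 3.1 + 1.3 + 1.5 = 5.9 kcal/mol.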